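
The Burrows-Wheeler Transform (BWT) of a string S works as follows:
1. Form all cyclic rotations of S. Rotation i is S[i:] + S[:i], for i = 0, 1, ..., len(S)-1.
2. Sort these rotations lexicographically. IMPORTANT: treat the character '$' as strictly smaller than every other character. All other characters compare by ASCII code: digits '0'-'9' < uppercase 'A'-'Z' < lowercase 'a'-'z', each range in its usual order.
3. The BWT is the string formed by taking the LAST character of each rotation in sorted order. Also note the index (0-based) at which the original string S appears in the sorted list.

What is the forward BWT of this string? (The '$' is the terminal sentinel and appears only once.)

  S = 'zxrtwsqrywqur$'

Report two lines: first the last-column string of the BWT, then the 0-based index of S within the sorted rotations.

All 14 rotations (rotation i = S[i:]+S[:i]):
  rot[0] = zxrtwsqrywqur$
  rot[1] = xrtwsqrywqur$z
  rot[2] = rtwsqrywqur$zx
  rot[3] = twsqrywqur$zxr
  rot[4] = wsqrywqur$zxrt
  rot[5] = sqrywqur$zxrtw
  rot[6] = qrywqur$zxrtws
  rot[7] = rywqur$zxrtwsq
  rot[8] = ywqur$zxrtwsqr
  rot[9] = wqur$zxrtwsqry
  rot[10] = qur$zxrtwsqryw
  rot[11] = ur$zxrtwsqrywq
  rot[12] = r$zxrtwsqrywqu
  rot[13] = $zxrtwsqrywqur
Sorted (with $ < everything):
  sorted[0] = $zxrtwsqrywqur  (last char: 'r')
  sorted[1] = qrywqur$zxrtws  (last char: 's')
  sorted[2] = qur$zxrtwsqryw  (last char: 'w')
  sorted[3] = r$zxrtwsqrywqu  (last char: 'u')
  sorted[4] = rtwsqrywqur$zx  (last char: 'x')
  sorted[5] = rywqur$zxrtwsq  (last char: 'q')
  sorted[6] = sqrywqur$zxrtw  (last char: 'w')
  sorted[7] = twsqrywqur$zxr  (last char: 'r')
  sorted[8] = ur$zxrtwsqrywq  (last char: 'q')
  sorted[9] = wqur$zxrtwsqry  (last char: 'y')
  sorted[10] = wsqrywqur$zxrt  (last char: 't')
  sorted[11] = xrtwsqrywqur$z  (last char: 'z')
  sorted[12] = ywqur$zxrtwsqr  (last char: 'r')
  sorted[13] = zxrtwsqrywqur$  (last char: '$')
Last column: rswuxqwrqytzr$
Original string S is at sorted index 13

Answer: rswuxqwrqytzr$
13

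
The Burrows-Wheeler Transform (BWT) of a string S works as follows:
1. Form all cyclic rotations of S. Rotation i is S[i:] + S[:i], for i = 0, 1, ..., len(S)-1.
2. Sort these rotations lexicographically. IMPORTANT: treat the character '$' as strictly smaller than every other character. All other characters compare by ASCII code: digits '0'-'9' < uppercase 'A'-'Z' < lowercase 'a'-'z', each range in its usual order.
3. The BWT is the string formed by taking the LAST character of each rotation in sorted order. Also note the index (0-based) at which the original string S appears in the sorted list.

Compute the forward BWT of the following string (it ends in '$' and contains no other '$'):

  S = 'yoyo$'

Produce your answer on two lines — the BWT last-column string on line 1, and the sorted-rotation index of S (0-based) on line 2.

All 5 rotations (rotation i = S[i:]+S[:i]):
  rot[0] = yoyo$
  rot[1] = oyo$y
  rot[2] = yo$yo
  rot[3] = o$yoy
  rot[4] = $yoyo
Sorted (with $ < everything):
  sorted[0] = $yoyo  (last char: 'o')
  sorted[1] = o$yoy  (last char: 'y')
  sorted[2] = oyo$y  (last char: 'y')
  sorted[3] = yo$yo  (last char: 'o')
  sorted[4] = yoyo$  (last char: '$')
Last column: oyyo$
Original string S is at sorted index 4

Answer: oyyo$
4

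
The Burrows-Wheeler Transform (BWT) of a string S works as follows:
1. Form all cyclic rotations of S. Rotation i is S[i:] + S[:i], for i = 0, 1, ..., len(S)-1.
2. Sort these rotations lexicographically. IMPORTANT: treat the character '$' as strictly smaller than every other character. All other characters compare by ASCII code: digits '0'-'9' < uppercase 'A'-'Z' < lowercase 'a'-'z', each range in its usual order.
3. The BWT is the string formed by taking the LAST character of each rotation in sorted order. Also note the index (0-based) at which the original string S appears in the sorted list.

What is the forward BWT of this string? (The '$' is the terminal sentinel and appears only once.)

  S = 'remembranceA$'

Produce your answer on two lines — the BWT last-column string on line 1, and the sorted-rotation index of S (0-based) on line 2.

Answer: Aermncmreeab$
12

Derivation:
All 13 rotations (rotation i = S[i:]+S[:i]):
  rot[0] = remembranceA$
  rot[1] = emembranceA$r
  rot[2] = membranceA$re
  rot[3] = embranceA$rem
  rot[4] = mbranceA$reme
  rot[5] = branceA$remem
  rot[6] = ranceA$rememb
  rot[7] = anceA$remembr
  rot[8] = nceA$remembra
  rot[9] = ceA$remembran
  rot[10] = eA$remembranc
  rot[11] = A$remembrance
  rot[12] = $remembranceA
Sorted (with $ < everything):
  sorted[0] = $remembranceA  (last char: 'A')
  sorted[1] = A$remembrance  (last char: 'e')
  sorted[2] = anceA$remembr  (last char: 'r')
  sorted[3] = branceA$remem  (last char: 'm')
  sorted[4] = ceA$remembran  (last char: 'n')
  sorted[5] = eA$remembranc  (last char: 'c')
  sorted[6] = embranceA$rem  (last char: 'm')
  sorted[7] = emembranceA$r  (last char: 'r')
  sorted[8] = mbranceA$reme  (last char: 'e')
  sorted[9] = membranceA$re  (last char: 'e')
  sorted[10] = nceA$remembra  (last char: 'a')
  sorted[11] = ranceA$rememb  (last char: 'b')
  sorted[12] = remembranceA$  (last char: '$')
Last column: Aermncmreeab$
Original string S is at sorted index 12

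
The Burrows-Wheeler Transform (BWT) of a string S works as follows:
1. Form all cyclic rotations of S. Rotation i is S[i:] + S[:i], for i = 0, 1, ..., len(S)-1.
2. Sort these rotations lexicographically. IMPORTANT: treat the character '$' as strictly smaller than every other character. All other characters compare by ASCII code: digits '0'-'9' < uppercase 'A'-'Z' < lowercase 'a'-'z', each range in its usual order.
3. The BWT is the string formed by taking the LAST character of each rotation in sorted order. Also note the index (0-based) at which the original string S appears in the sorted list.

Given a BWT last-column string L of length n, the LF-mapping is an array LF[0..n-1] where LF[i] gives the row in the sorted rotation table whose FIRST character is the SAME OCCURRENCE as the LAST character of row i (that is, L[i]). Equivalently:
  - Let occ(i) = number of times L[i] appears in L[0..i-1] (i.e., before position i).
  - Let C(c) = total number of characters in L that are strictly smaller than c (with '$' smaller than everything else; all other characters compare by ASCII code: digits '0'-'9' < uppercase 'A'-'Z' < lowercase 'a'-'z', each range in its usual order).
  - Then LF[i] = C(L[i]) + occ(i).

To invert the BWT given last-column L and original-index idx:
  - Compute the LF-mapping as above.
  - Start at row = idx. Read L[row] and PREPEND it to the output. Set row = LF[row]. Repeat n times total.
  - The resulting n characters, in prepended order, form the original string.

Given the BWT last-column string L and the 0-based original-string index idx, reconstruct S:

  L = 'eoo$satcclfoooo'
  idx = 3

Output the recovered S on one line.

Answer: cocoafootloose$

Derivation:
LF mapping: 4 7 8 0 13 1 14 2 3 6 5 9 10 11 12
Walk LF starting at row 3, prepending L[row]:
  step 1: row=3, L[3]='$', prepend. Next row=LF[3]=0
  step 2: row=0, L[0]='e', prepend. Next row=LF[0]=4
  step 3: row=4, L[4]='s', prepend. Next row=LF[4]=13
  step 4: row=13, L[13]='o', prepend. Next row=LF[13]=11
  step 5: row=11, L[11]='o', prepend. Next row=LF[11]=9
  step 6: row=9, L[9]='l', prepend. Next row=LF[9]=6
  step 7: row=6, L[6]='t', prepend. Next row=LF[6]=14
  step 8: row=14, L[14]='o', prepend. Next row=LF[14]=12
  step 9: row=12, L[12]='o', prepend. Next row=LF[12]=10
  step 10: row=10, L[10]='f', prepend. Next row=LF[10]=5
  step 11: row=5, L[5]='a', prepend. Next row=LF[5]=1
  step 12: row=1, L[1]='o', prepend. Next row=LF[1]=7
  step 13: row=7, L[7]='c', prepend. Next row=LF[7]=2
  step 14: row=2, L[2]='o', prepend. Next row=LF[2]=8
  step 15: row=8, L[8]='c', prepend. Next row=LF[8]=3
Reversed output: cocoafootloose$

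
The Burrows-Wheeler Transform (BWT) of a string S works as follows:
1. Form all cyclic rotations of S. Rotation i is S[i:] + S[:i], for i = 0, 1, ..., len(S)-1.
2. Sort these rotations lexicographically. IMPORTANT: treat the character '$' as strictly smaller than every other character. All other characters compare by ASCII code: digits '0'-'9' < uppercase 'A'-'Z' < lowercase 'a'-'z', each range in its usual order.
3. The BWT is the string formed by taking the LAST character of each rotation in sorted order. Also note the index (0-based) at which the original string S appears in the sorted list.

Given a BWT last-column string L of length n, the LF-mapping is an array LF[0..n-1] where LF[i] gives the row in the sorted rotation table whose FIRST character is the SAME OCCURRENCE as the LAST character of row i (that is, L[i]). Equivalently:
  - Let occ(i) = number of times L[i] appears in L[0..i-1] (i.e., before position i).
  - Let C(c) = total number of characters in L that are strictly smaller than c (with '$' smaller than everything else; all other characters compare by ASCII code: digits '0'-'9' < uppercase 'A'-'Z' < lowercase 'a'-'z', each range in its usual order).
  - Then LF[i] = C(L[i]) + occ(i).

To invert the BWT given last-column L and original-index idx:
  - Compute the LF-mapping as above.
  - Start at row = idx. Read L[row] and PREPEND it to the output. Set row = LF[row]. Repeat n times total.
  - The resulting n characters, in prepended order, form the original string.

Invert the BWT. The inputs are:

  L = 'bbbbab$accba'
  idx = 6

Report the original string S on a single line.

LF mapping: 4 5 6 7 1 8 0 2 10 11 9 3
Walk LF starting at row 6, prepending L[row]:
  step 1: row=6, L[6]='$', prepend. Next row=LF[6]=0
  step 2: row=0, L[0]='b', prepend. Next row=LF[0]=4
  step 3: row=4, L[4]='a', prepend. Next row=LF[4]=1
  step 4: row=1, L[1]='b', prepend. Next row=LF[1]=5
  step 5: row=5, L[5]='b', prepend. Next row=LF[5]=8
  step 6: row=8, L[8]='c', prepend. Next row=LF[8]=10
  step 7: row=10, L[10]='b', prepend. Next row=LF[10]=9
  step 8: row=9, L[9]='c', prepend. Next row=LF[9]=11
  step 9: row=11, L[11]='a', prepend. Next row=LF[11]=3
  step 10: row=3, L[3]='b', prepend. Next row=LF[3]=7
  step 11: row=7, L[7]='a', prepend. Next row=LF[7]=2
  step 12: row=2, L[2]='b', prepend. Next row=LF[2]=6
Reversed output: babacbcbbab$

Answer: babacbcbbab$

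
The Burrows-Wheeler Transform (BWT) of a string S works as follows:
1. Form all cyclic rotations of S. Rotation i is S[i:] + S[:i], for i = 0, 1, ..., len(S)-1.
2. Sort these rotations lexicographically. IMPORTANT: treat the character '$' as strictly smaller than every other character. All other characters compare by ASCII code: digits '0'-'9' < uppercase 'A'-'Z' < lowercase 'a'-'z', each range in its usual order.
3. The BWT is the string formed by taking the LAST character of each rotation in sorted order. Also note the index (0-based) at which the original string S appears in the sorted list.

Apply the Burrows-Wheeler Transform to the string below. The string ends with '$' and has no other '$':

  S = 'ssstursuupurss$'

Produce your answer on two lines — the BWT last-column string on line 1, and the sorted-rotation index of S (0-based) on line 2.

Answer: suuusr$ssrsupts
6

Derivation:
All 15 rotations (rotation i = S[i:]+S[:i]):
  rot[0] = ssstursuupurss$
  rot[1] = sstursuupurss$s
  rot[2] = stursuupurss$ss
  rot[3] = tursuupurss$sss
  rot[4] = ursuupurss$ssst
  rot[5] = rsuupurss$ssstu
  rot[6] = suupurss$ssstur
  rot[7] = uupurss$sssturs
  rot[8] = upurss$ssstursu
  rot[9] = purss$ssstursuu
  rot[10] = urss$ssstursuup
  rot[11] = rss$ssstursuupu
  rot[12] = ss$ssstursuupur
  rot[13] = s$ssstursuupurs
  rot[14] = $ssstursuupurss
Sorted (with $ < everything):
  sorted[0] = $ssstursuupurss  (last char: 's')
  sorted[1] = purss$ssstursuu  (last char: 'u')
  sorted[2] = rss$ssstursuupu  (last char: 'u')
  sorted[3] = rsuupurss$ssstu  (last char: 'u')
  sorted[4] = s$ssstursuupurs  (last char: 's')
  sorted[5] = ss$ssstursuupur  (last char: 'r')
  sorted[6] = ssstursuupurss$  (last char: '$')
  sorted[7] = sstursuupurss$s  (last char: 's')
  sorted[8] = stursuupurss$ss  (last char: 's')
  sorted[9] = suupurss$ssstur  (last char: 'r')
  sorted[10] = tursuupurss$sss  (last char: 's')
  sorted[11] = upurss$ssstursu  (last char: 'u')
  sorted[12] = urss$ssstursuup  (last char: 'p')
  sorted[13] = ursuupurss$ssst  (last char: 't')
  sorted[14] = uupurss$sssturs  (last char: 's')
Last column: suuusr$ssrsupts
Original string S is at sorted index 6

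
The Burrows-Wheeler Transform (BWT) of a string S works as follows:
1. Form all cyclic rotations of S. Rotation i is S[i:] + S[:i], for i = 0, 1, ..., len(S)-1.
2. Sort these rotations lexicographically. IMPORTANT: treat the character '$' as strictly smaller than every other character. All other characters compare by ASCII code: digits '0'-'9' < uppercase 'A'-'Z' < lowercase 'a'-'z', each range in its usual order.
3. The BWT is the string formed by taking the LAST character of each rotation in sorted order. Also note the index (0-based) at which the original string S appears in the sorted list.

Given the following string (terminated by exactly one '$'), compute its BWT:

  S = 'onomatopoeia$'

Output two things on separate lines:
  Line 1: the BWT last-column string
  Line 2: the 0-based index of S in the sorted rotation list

Answer: aimoeoopn$toa
9

Derivation:
All 13 rotations (rotation i = S[i:]+S[:i]):
  rot[0] = onomatopoeia$
  rot[1] = nomatopoeia$o
  rot[2] = omatopoeia$on
  rot[3] = matopoeia$ono
  rot[4] = atopoeia$onom
  rot[5] = topoeia$onoma
  rot[6] = opoeia$onomat
  rot[7] = poeia$onomato
  rot[8] = oeia$onomatop
  rot[9] = eia$onomatopo
  rot[10] = ia$onomatopoe
  rot[11] = a$onomatopoei
  rot[12] = $onomatopoeia
Sorted (with $ < everything):
  sorted[0] = $onomatopoeia  (last char: 'a')
  sorted[1] = a$onomatopoei  (last char: 'i')
  sorted[2] = atopoeia$onom  (last char: 'm')
  sorted[3] = eia$onomatopo  (last char: 'o')
  sorted[4] = ia$onomatopoe  (last char: 'e')
  sorted[5] = matopoeia$ono  (last char: 'o')
  sorted[6] = nomatopoeia$o  (last char: 'o')
  sorted[7] = oeia$onomatop  (last char: 'p')
  sorted[8] = omatopoeia$on  (last char: 'n')
  sorted[9] = onomatopoeia$  (last char: '$')
  sorted[10] = opoeia$onomat  (last char: 't')
  sorted[11] = poeia$onomato  (last char: 'o')
  sorted[12] = topoeia$onoma  (last char: 'a')
Last column: aimoeoopn$toa
Original string S is at sorted index 9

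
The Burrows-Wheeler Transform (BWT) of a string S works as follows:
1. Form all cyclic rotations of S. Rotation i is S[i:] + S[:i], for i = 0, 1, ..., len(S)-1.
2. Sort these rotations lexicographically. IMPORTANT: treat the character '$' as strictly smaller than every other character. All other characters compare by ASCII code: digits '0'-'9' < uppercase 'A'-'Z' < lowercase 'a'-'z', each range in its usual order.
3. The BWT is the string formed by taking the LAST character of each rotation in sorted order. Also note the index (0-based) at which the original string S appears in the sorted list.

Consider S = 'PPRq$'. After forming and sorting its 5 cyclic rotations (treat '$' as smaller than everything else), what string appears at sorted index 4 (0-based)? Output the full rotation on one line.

All 5 rotations (rotation i = S[i:]+S[:i]):
  rot[0] = PPRq$
  rot[1] = PRq$P
  rot[2] = Rq$PP
  rot[3] = q$PPR
  rot[4] = $PPRq
Sorted (with $ < everything):
  sorted[0] = $PPRq
  sorted[1] = PPRq$
  sorted[2] = PRq$P
  sorted[3] = Rq$PP
  sorted[4] = q$PPR
sorted[4] = q$PPR

Answer: q$PPR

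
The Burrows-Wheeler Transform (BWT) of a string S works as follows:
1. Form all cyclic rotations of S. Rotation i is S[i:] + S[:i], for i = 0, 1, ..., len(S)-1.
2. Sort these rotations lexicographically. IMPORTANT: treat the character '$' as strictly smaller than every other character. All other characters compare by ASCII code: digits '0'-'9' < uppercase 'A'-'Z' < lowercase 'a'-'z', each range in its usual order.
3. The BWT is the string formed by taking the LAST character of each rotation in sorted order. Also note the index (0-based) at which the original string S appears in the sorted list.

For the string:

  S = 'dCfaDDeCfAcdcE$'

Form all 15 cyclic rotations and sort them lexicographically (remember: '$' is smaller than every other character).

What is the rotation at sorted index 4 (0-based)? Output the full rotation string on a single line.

Answer: DDeCfAcdcE$dCfa

Derivation:
All 15 rotations (rotation i = S[i:]+S[:i]):
  rot[0] = dCfaDDeCfAcdcE$
  rot[1] = CfaDDeCfAcdcE$d
  rot[2] = faDDeCfAcdcE$dC
  rot[3] = aDDeCfAcdcE$dCf
  rot[4] = DDeCfAcdcE$dCfa
  rot[5] = DeCfAcdcE$dCfaD
  rot[6] = eCfAcdcE$dCfaDD
  rot[7] = CfAcdcE$dCfaDDe
  rot[8] = fAcdcE$dCfaDDeC
  rot[9] = AcdcE$dCfaDDeCf
  rot[10] = cdcE$dCfaDDeCfA
  rot[11] = dcE$dCfaDDeCfAc
  rot[12] = cE$dCfaDDeCfAcd
  rot[13] = E$dCfaDDeCfAcdc
  rot[14] = $dCfaDDeCfAcdcE
Sorted (with $ < everything):
  sorted[0] = $dCfaDDeCfAcdcE
  sorted[1] = AcdcE$dCfaDDeCf
  sorted[2] = CfAcdcE$dCfaDDe
  sorted[3] = CfaDDeCfAcdcE$d
  sorted[4] = DDeCfAcdcE$dCfa
  sorted[5] = DeCfAcdcE$dCfaD
  sorted[6] = E$dCfaDDeCfAcdc
  sorted[7] = aDDeCfAcdcE$dCf
  sorted[8] = cE$dCfaDDeCfAcd
  sorted[9] = cdcE$dCfaDDeCfA
  sorted[10] = dCfaDDeCfAcdcE$
  sorted[11] = dcE$dCfaDDeCfAc
  sorted[12] = eCfAcdcE$dCfaDD
  sorted[13] = fAcdcE$dCfaDDeC
  sorted[14] = faDDeCfAcdcE$dC
sorted[4] = DDeCfAcdcE$dCfa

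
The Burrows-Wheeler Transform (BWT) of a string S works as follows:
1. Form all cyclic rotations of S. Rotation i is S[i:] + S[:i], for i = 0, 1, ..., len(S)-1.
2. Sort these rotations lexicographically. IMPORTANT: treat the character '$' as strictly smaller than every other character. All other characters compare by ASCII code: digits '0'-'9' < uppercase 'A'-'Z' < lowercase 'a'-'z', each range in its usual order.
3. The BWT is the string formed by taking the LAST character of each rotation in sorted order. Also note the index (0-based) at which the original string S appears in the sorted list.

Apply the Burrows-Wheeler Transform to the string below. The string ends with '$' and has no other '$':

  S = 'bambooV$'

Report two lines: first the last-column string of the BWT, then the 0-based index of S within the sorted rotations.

Answer: Vob$maob
3

Derivation:
All 8 rotations (rotation i = S[i:]+S[:i]):
  rot[0] = bambooV$
  rot[1] = ambooV$b
  rot[2] = mbooV$ba
  rot[3] = booV$bam
  rot[4] = ooV$bamb
  rot[5] = oV$bambo
  rot[6] = V$bamboo
  rot[7] = $bambooV
Sorted (with $ < everything):
  sorted[0] = $bambooV  (last char: 'V')
  sorted[1] = V$bamboo  (last char: 'o')
  sorted[2] = ambooV$b  (last char: 'b')
  sorted[3] = bambooV$  (last char: '$')
  sorted[4] = booV$bam  (last char: 'm')
  sorted[5] = mbooV$ba  (last char: 'a')
  sorted[6] = oV$bambo  (last char: 'o')
  sorted[7] = ooV$bamb  (last char: 'b')
Last column: Vob$maob
Original string S is at sorted index 3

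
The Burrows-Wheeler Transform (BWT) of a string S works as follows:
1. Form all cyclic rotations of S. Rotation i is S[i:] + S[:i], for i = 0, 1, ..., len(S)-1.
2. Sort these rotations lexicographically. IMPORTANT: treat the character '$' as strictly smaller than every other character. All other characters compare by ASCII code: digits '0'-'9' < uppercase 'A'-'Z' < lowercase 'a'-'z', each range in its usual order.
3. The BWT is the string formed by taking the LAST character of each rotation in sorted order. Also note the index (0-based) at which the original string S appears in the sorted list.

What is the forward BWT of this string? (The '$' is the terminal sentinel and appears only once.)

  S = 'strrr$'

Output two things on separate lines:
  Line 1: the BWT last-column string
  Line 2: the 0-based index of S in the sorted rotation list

All 6 rotations (rotation i = S[i:]+S[:i]):
  rot[0] = strrr$
  rot[1] = trrr$s
  rot[2] = rrr$st
  rot[3] = rr$str
  rot[4] = r$strr
  rot[5] = $strrr
Sorted (with $ < everything):
  sorted[0] = $strrr  (last char: 'r')
  sorted[1] = r$strr  (last char: 'r')
  sorted[2] = rr$str  (last char: 'r')
  sorted[3] = rrr$st  (last char: 't')
  sorted[4] = strrr$  (last char: '$')
  sorted[5] = trrr$s  (last char: 's')
Last column: rrrt$s
Original string S is at sorted index 4

Answer: rrrt$s
4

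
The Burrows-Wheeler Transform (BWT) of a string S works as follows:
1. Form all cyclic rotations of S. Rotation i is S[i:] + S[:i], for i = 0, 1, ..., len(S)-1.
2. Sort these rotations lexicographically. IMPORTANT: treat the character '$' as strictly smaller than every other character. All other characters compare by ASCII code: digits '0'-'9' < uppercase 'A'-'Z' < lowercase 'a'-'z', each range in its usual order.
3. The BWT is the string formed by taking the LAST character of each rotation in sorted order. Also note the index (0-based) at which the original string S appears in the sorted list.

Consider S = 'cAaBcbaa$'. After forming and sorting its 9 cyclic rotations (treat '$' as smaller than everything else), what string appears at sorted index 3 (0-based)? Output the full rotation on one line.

Answer: a$cAaBcba

Derivation:
All 9 rotations (rotation i = S[i:]+S[:i]):
  rot[0] = cAaBcbaa$
  rot[1] = AaBcbaa$c
  rot[2] = aBcbaa$cA
  rot[3] = Bcbaa$cAa
  rot[4] = cbaa$cAaB
  rot[5] = baa$cAaBc
  rot[6] = aa$cAaBcb
  rot[7] = a$cAaBcba
  rot[8] = $cAaBcbaa
Sorted (with $ < everything):
  sorted[0] = $cAaBcbaa
  sorted[1] = AaBcbaa$c
  sorted[2] = Bcbaa$cAa
  sorted[3] = a$cAaBcba
  sorted[4] = aBcbaa$cA
  sorted[5] = aa$cAaBcb
  sorted[6] = baa$cAaBc
  sorted[7] = cAaBcbaa$
  sorted[8] = cbaa$cAaB
sorted[3] = a$cAaBcba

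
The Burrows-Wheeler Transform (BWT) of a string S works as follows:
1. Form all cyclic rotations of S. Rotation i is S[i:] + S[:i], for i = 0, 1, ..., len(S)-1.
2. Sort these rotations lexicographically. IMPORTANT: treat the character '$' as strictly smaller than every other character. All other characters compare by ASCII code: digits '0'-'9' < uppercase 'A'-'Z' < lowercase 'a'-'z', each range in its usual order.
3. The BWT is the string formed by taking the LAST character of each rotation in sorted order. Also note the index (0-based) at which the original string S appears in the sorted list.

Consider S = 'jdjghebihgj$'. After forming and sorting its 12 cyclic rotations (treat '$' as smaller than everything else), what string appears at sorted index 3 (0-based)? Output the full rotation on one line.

All 12 rotations (rotation i = S[i:]+S[:i]):
  rot[0] = jdjghebihgj$
  rot[1] = djghebihgj$j
  rot[2] = jghebihgj$jd
  rot[3] = ghebihgj$jdj
  rot[4] = hebihgj$jdjg
  rot[5] = ebihgj$jdjgh
  rot[6] = bihgj$jdjghe
  rot[7] = ihgj$jdjgheb
  rot[8] = hgj$jdjghebi
  rot[9] = gj$jdjghebih
  rot[10] = j$jdjghebihg
  rot[11] = $jdjghebihgj
Sorted (with $ < everything):
  sorted[0] = $jdjghebihgj
  sorted[1] = bihgj$jdjghe
  sorted[2] = djghebihgj$j
  sorted[3] = ebihgj$jdjgh
  sorted[4] = ghebihgj$jdj
  sorted[5] = gj$jdjghebih
  sorted[6] = hebihgj$jdjg
  sorted[7] = hgj$jdjghebi
  sorted[8] = ihgj$jdjgheb
  sorted[9] = j$jdjghebihg
  sorted[10] = jdjghebihgj$
  sorted[11] = jghebihgj$jd
sorted[3] = ebihgj$jdjgh

Answer: ebihgj$jdjgh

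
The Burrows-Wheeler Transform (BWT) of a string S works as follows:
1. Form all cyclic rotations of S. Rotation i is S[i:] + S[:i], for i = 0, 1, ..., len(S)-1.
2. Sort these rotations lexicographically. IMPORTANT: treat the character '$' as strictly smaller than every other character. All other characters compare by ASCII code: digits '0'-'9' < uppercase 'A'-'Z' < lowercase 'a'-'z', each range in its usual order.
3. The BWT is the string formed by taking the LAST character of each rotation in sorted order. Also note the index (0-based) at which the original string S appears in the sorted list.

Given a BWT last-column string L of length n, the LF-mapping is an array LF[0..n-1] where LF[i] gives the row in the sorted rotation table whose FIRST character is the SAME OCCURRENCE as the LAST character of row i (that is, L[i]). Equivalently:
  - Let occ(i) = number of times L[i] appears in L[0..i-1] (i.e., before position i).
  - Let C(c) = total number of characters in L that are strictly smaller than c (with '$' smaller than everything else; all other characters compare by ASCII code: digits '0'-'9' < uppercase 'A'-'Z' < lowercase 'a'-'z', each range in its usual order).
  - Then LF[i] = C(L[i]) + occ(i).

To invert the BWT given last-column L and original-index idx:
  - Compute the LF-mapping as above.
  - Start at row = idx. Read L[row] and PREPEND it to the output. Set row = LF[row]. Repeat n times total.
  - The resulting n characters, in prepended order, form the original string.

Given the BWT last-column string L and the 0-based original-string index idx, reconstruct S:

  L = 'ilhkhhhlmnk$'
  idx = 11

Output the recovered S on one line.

LF mapping: 5 8 1 6 2 3 4 9 10 11 7 0
Walk LF starting at row 11, prepending L[row]:
  step 1: row=11, L[11]='$', prepend. Next row=LF[11]=0
  step 2: row=0, L[0]='i', prepend. Next row=LF[0]=5
  step 3: row=5, L[5]='h', prepend. Next row=LF[5]=3
  step 4: row=3, L[3]='k', prepend. Next row=LF[3]=6
  step 5: row=6, L[6]='h', prepend. Next row=LF[6]=4
  step 6: row=4, L[4]='h', prepend. Next row=LF[4]=2
  step 7: row=2, L[2]='h', prepend. Next row=LF[2]=1
  step 8: row=1, L[1]='l', prepend. Next row=LF[1]=8
  step 9: row=8, L[8]='m', prepend. Next row=LF[8]=10
  step 10: row=10, L[10]='k', prepend. Next row=LF[10]=7
  step 11: row=7, L[7]='l', prepend. Next row=LF[7]=9
  step 12: row=9, L[9]='n', prepend. Next row=LF[9]=11
Reversed output: nlkmlhhhkhi$

Answer: nlkmlhhhkhi$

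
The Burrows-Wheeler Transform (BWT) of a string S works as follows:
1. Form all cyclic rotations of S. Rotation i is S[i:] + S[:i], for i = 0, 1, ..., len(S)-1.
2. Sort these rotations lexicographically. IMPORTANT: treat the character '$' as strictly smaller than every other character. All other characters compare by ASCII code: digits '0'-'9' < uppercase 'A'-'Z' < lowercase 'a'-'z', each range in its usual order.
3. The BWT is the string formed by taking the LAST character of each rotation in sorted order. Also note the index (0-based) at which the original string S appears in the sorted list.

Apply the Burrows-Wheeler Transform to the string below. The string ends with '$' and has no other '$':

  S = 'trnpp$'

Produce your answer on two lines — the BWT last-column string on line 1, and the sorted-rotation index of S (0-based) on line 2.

All 6 rotations (rotation i = S[i:]+S[:i]):
  rot[0] = trnpp$
  rot[1] = rnpp$t
  rot[2] = npp$tr
  rot[3] = pp$trn
  rot[4] = p$trnp
  rot[5] = $trnpp
Sorted (with $ < everything):
  sorted[0] = $trnpp  (last char: 'p')
  sorted[1] = npp$tr  (last char: 'r')
  sorted[2] = p$trnp  (last char: 'p')
  sorted[3] = pp$trn  (last char: 'n')
  sorted[4] = rnpp$t  (last char: 't')
  sorted[5] = trnpp$  (last char: '$')
Last column: prpnt$
Original string S is at sorted index 5

Answer: prpnt$
5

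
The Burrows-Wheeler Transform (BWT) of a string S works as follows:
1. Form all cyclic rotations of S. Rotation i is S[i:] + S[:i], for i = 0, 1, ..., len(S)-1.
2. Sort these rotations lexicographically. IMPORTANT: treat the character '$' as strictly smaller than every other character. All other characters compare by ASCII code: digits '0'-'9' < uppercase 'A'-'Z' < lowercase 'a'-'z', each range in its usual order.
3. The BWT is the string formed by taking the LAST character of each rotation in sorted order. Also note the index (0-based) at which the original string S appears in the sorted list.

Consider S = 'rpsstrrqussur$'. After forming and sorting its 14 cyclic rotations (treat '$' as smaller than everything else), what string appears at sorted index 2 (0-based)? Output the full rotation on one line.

All 14 rotations (rotation i = S[i:]+S[:i]):
  rot[0] = rpsstrrqussur$
  rot[1] = psstrrqussur$r
  rot[2] = sstrrqussur$rp
  rot[3] = strrqussur$rps
  rot[4] = trrqussur$rpss
  rot[5] = rrqussur$rpsst
  rot[6] = rqussur$rpsstr
  rot[7] = qussur$rpsstrr
  rot[8] = ussur$rpsstrrq
  rot[9] = ssur$rpsstrrqu
  rot[10] = sur$rpsstrrqus
  rot[11] = ur$rpsstrrquss
  rot[12] = r$rpsstrrqussu
  rot[13] = $rpsstrrqussur
Sorted (with $ < everything):
  sorted[0] = $rpsstrrqussur
  sorted[1] = psstrrqussur$r
  sorted[2] = qussur$rpsstrr
  sorted[3] = r$rpsstrrqussu
  sorted[4] = rpsstrrqussur$
  sorted[5] = rqussur$rpsstr
  sorted[6] = rrqussur$rpsst
  sorted[7] = sstrrqussur$rp
  sorted[8] = ssur$rpsstrrqu
  sorted[9] = strrqussur$rps
  sorted[10] = sur$rpsstrrqus
  sorted[11] = trrqussur$rpss
  sorted[12] = ur$rpsstrrquss
  sorted[13] = ussur$rpsstrrq
sorted[2] = qussur$rpsstrr

Answer: qussur$rpsstrr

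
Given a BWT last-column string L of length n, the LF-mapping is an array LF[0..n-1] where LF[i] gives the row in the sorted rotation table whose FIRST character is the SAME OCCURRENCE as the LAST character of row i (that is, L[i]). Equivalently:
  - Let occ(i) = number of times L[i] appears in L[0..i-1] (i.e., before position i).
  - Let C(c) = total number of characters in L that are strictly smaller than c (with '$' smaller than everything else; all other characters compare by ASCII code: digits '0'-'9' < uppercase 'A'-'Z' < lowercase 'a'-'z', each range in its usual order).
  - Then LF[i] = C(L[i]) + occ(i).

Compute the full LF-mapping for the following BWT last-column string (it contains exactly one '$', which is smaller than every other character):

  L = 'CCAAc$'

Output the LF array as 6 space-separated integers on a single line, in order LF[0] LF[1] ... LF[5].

Answer: 3 4 1 2 5 0

Derivation:
Char counts: '$':1, 'A':2, 'C':2, 'c':1
C (first-col start): C('$')=0, C('A')=1, C('C')=3, C('c')=5
L[0]='C': occ=0, LF[0]=C('C')+0=3+0=3
L[1]='C': occ=1, LF[1]=C('C')+1=3+1=4
L[2]='A': occ=0, LF[2]=C('A')+0=1+0=1
L[3]='A': occ=1, LF[3]=C('A')+1=1+1=2
L[4]='c': occ=0, LF[4]=C('c')+0=5+0=5
L[5]='$': occ=0, LF[5]=C('$')+0=0+0=0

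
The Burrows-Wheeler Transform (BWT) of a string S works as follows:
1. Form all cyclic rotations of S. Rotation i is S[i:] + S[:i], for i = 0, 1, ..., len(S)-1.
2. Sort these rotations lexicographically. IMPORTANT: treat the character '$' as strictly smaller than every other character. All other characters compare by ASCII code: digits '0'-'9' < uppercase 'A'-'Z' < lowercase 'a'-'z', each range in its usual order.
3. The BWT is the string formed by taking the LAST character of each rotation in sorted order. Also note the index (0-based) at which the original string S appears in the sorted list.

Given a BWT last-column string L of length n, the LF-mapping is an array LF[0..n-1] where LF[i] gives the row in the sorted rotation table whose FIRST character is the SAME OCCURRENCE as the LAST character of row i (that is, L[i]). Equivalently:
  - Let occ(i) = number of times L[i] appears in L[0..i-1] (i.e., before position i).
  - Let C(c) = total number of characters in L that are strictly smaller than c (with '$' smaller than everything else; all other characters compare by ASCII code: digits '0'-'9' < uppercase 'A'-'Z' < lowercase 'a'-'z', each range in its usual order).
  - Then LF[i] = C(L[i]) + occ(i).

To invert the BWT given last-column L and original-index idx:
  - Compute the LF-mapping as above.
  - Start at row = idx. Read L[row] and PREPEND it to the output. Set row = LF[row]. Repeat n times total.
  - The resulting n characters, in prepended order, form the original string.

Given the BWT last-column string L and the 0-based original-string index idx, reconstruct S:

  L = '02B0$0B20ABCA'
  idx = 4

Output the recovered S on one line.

LF mapping: 1 5 9 2 0 3 10 6 4 7 11 12 8
Walk LF starting at row 4, prepending L[row]:
  step 1: row=4, L[4]='$', prepend. Next row=LF[4]=0
  step 2: row=0, L[0]='0', prepend. Next row=LF[0]=1
  step 3: row=1, L[1]='2', prepend. Next row=LF[1]=5
  step 4: row=5, L[5]='0', prepend. Next row=LF[5]=3
  step 5: row=3, L[3]='0', prepend. Next row=LF[3]=2
  step 6: row=2, L[2]='B', prepend. Next row=LF[2]=9
  step 7: row=9, L[9]='A', prepend. Next row=LF[9]=7
  step 8: row=7, L[7]='2', prepend. Next row=LF[7]=6
  step 9: row=6, L[6]='B', prepend. Next row=LF[6]=10
  step 10: row=10, L[10]='B', prepend. Next row=LF[10]=11
  step 11: row=11, L[11]='C', prepend. Next row=LF[11]=12
  step 12: row=12, L[12]='A', prepend. Next row=LF[12]=8
  step 13: row=8, L[8]='0', prepend. Next row=LF[8]=4
Reversed output: 0ACBB2AB0020$

Answer: 0ACBB2AB0020$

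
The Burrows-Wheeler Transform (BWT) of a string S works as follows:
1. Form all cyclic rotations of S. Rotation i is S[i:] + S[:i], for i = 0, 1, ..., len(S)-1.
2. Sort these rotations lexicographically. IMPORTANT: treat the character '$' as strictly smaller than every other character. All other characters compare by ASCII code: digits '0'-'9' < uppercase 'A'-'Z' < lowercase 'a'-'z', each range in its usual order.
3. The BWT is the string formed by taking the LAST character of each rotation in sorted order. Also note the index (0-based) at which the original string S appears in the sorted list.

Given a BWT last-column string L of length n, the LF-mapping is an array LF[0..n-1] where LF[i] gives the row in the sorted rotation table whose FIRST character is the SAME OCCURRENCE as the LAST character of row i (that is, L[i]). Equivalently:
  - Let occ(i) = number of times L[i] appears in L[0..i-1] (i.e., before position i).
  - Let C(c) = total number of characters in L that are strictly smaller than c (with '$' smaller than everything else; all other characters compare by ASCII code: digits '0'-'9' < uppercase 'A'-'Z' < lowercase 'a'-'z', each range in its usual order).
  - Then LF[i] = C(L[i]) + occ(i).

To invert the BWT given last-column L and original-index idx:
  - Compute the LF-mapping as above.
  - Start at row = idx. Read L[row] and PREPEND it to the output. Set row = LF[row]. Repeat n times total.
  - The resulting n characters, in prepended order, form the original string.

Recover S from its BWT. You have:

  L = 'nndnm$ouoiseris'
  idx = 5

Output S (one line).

Answer: misundersonion$

Derivation:
LF mapping: 6 7 1 8 5 0 9 14 10 3 12 2 11 4 13
Walk LF starting at row 5, prepending L[row]:
  step 1: row=5, L[5]='$', prepend. Next row=LF[5]=0
  step 2: row=0, L[0]='n', prepend. Next row=LF[0]=6
  step 3: row=6, L[6]='o', prepend. Next row=LF[6]=9
  step 4: row=9, L[9]='i', prepend. Next row=LF[9]=3
  step 5: row=3, L[3]='n', prepend. Next row=LF[3]=8
  step 6: row=8, L[8]='o', prepend. Next row=LF[8]=10
  step 7: row=10, L[10]='s', prepend. Next row=LF[10]=12
  step 8: row=12, L[12]='r', prepend. Next row=LF[12]=11
  step 9: row=11, L[11]='e', prepend. Next row=LF[11]=2
  step 10: row=2, L[2]='d', prepend. Next row=LF[2]=1
  step 11: row=1, L[1]='n', prepend. Next row=LF[1]=7
  step 12: row=7, L[7]='u', prepend. Next row=LF[7]=14
  step 13: row=14, L[14]='s', prepend. Next row=LF[14]=13
  step 14: row=13, L[13]='i', prepend. Next row=LF[13]=4
  step 15: row=4, L[4]='m', prepend. Next row=LF[4]=5
Reversed output: misundersonion$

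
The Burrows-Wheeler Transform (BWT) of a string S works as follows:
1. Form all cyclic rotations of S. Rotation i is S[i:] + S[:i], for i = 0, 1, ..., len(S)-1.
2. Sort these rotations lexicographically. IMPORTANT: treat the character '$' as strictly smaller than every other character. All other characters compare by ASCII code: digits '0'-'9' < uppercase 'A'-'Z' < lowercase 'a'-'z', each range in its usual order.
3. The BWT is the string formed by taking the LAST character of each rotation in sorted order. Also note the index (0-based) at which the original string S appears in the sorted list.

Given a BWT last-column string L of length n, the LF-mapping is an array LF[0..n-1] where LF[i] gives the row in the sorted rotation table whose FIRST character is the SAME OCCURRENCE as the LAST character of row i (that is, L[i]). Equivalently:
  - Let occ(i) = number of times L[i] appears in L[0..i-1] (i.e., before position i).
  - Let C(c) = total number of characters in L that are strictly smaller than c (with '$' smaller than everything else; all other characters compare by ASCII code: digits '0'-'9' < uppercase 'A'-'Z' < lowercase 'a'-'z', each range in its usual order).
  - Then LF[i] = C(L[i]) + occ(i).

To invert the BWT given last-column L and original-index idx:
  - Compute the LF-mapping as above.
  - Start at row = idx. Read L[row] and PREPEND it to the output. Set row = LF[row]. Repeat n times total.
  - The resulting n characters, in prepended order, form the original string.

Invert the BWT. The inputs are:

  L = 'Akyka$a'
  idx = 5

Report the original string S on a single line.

Answer: kayakA$

Derivation:
LF mapping: 1 4 6 5 2 0 3
Walk LF starting at row 5, prepending L[row]:
  step 1: row=5, L[5]='$', prepend. Next row=LF[5]=0
  step 2: row=0, L[0]='A', prepend. Next row=LF[0]=1
  step 3: row=1, L[1]='k', prepend. Next row=LF[1]=4
  step 4: row=4, L[4]='a', prepend. Next row=LF[4]=2
  step 5: row=2, L[2]='y', prepend. Next row=LF[2]=6
  step 6: row=6, L[6]='a', prepend. Next row=LF[6]=3
  step 7: row=3, L[3]='k', prepend. Next row=LF[3]=5
Reversed output: kayakA$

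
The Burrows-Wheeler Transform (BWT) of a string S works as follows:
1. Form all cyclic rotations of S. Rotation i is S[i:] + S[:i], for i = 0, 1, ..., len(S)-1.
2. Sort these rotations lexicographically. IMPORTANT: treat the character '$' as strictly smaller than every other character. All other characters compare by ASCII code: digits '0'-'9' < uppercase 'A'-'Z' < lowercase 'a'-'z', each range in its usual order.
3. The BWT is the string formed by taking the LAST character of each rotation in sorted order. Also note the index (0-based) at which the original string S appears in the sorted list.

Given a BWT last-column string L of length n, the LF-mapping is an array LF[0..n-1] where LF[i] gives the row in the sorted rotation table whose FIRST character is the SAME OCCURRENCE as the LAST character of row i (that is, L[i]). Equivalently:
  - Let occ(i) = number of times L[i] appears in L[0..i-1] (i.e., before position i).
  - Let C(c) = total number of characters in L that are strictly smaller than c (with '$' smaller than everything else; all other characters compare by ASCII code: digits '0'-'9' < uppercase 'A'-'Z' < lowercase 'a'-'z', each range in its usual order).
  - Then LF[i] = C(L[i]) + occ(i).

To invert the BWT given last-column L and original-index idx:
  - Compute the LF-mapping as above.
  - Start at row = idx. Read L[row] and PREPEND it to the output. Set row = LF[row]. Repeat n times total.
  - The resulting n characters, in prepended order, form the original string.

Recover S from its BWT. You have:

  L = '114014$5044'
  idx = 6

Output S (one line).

Answer: 4044541101$

Derivation:
LF mapping: 3 4 6 1 5 7 0 10 2 8 9
Walk LF starting at row 6, prepending L[row]:
  step 1: row=6, L[6]='$', prepend. Next row=LF[6]=0
  step 2: row=0, L[0]='1', prepend. Next row=LF[0]=3
  step 3: row=3, L[3]='0', prepend. Next row=LF[3]=1
  step 4: row=1, L[1]='1', prepend. Next row=LF[1]=4
  step 5: row=4, L[4]='1', prepend. Next row=LF[4]=5
  step 6: row=5, L[5]='4', prepend. Next row=LF[5]=7
  step 7: row=7, L[7]='5', prepend. Next row=LF[7]=10
  step 8: row=10, L[10]='4', prepend. Next row=LF[10]=9
  step 9: row=9, L[9]='4', prepend. Next row=LF[9]=8
  step 10: row=8, L[8]='0', prepend. Next row=LF[8]=2
  step 11: row=2, L[2]='4', prepend. Next row=LF[2]=6
Reversed output: 4044541101$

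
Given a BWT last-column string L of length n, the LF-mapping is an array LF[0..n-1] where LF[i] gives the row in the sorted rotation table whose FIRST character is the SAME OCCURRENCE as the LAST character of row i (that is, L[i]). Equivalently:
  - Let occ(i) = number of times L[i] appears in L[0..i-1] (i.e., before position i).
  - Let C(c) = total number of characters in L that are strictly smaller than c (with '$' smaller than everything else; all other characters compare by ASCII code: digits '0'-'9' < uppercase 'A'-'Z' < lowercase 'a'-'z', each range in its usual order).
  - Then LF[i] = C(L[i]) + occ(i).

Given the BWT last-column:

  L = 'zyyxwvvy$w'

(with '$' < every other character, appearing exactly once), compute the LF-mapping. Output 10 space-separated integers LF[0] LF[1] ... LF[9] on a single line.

Char counts: '$':1, 'v':2, 'w':2, 'x':1, 'y':3, 'z':1
C (first-col start): C('$')=0, C('v')=1, C('w')=3, C('x')=5, C('y')=6, C('z')=9
L[0]='z': occ=0, LF[0]=C('z')+0=9+0=9
L[1]='y': occ=0, LF[1]=C('y')+0=6+0=6
L[2]='y': occ=1, LF[2]=C('y')+1=6+1=7
L[3]='x': occ=0, LF[3]=C('x')+0=5+0=5
L[4]='w': occ=0, LF[4]=C('w')+0=3+0=3
L[5]='v': occ=0, LF[5]=C('v')+0=1+0=1
L[6]='v': occ=1, LF[6]=C('v')+1=1+1=2
L[7]='y': occ=2, LF[7]=C('y')+2=6+2=8
L[8]='$': occ=0, LF[8]=C('$')+0=0+0=0
L[9]='w': occ=1, LF[9]=C('w')+1=3+1=4

Answer: 9 6 7 5 3 1 2 8 0 4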